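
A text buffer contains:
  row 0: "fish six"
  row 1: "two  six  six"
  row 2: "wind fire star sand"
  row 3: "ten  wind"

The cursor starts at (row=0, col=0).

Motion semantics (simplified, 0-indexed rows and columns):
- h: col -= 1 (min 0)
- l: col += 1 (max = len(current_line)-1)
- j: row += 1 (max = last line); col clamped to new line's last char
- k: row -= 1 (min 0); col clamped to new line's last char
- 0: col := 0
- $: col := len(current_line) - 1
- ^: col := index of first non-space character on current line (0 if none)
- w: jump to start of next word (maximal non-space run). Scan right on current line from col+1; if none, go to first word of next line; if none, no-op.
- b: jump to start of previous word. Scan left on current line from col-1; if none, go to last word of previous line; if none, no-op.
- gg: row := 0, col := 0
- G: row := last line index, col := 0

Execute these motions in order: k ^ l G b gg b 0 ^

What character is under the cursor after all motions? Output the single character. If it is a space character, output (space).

Answer: f

Derivation:
After 1 (k): row=0 col=0 char='f'
After 2 (^): row=0 col=0 char='f'
After 3 (l): row=0 col=1 char='i'
After 4 (G): row=3 col=0 char='t'
After 5 (b): row=2 col=15 char='s'
After 6 (gg): row=0 col=0 char='f'
After 7 (b): row=0 col=0 char='f'
After 8 (0): row=0 col=0 char='f'
After 9 (^): row=0 col=0 char='f'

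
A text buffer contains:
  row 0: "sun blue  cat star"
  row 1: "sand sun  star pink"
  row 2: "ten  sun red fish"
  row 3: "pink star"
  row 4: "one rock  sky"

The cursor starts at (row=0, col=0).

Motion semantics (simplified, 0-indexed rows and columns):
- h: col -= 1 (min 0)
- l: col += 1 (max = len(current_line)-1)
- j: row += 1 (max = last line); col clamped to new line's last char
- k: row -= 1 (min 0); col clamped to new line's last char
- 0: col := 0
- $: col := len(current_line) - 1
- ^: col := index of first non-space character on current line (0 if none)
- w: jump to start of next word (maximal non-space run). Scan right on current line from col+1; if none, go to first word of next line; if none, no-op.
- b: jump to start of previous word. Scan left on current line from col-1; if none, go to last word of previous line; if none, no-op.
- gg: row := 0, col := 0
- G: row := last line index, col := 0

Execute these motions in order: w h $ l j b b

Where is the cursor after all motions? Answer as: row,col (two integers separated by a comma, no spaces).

After 1 (w): row=0 col=4 char='b'
After 2 (h): row=0 col=3 char='_'
After 3 ($): row=0 col=17 char='r'
After 4 (l): row=0 col=17 char='r'
After 5 (j): row=1 col=17 char='n'
After 6 (b): row=1 col=15 char='p'
After 7 (b): row=1 col=10 char='s'

Answer: 1,10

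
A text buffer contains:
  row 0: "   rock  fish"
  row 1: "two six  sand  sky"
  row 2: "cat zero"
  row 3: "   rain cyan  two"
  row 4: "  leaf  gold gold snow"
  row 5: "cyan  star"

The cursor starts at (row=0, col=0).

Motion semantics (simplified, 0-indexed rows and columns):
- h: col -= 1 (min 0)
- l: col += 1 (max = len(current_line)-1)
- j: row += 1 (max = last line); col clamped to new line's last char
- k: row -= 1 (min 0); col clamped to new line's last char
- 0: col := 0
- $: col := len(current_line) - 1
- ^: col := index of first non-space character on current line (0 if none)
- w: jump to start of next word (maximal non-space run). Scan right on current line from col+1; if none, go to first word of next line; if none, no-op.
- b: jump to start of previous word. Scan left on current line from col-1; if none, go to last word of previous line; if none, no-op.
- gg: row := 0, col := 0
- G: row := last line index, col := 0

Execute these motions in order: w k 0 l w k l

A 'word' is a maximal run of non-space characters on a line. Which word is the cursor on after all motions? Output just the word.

Answer: rock

Derivation:
After 1 (w): row=0 col=3 char='r'
After 2 (k): row=0 col=3 char='r'
After 3 (0): row=0 col=0 char='_'
After 4 (l): row=0 col=1 char='_'
After 5 (w): row=0 col=3 char='r'
After 6 (k): row=0 col=3 char='r'
After 7 (l): row=0 col=4 char='o'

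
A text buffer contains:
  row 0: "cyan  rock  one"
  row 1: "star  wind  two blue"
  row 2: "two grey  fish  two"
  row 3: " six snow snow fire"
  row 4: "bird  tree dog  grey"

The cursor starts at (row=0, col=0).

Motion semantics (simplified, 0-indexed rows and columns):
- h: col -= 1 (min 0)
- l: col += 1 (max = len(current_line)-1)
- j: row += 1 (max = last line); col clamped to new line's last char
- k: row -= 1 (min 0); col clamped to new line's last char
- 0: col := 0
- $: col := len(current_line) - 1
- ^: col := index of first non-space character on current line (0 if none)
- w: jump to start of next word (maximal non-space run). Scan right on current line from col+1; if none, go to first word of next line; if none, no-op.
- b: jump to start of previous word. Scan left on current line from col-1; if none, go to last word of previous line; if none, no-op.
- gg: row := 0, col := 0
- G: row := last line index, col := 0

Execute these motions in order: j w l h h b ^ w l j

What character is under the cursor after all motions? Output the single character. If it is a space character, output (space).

After 1 (j): row=1 col=0 char='s'
After 2 (w): row=1 col=6 char='w'
After 3 (l): row=1 col=7 char='i'
After 4 (h): row=1 col=6 char='w'
After 5 (h): row=1 col=5 char='_'
After 6 (b): row=1 col=0 char='s'
After 7 (^): row=1 col=0 char='s'
After 8 (w): row=1 col=6 char='w'
After 9 (l): row=1 col=7 char='i'
After 10 (j): row=2 col=7 char='y'

Answer: y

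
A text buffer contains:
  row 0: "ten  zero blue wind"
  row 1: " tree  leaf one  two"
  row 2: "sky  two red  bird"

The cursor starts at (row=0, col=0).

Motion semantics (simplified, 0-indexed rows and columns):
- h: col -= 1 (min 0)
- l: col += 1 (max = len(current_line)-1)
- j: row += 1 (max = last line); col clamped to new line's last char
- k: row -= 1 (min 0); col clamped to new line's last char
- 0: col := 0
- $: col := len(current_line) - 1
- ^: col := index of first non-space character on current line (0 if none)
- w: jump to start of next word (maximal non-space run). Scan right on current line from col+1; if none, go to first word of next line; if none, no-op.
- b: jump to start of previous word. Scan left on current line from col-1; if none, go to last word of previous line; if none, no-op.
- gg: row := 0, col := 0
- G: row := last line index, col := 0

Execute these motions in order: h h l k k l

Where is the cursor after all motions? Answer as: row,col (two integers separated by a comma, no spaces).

After 1 (h): row=0 col=0 char='t'
After 2 (h): row=0 col=0 char='t'
After 3 (l): row=0 col=1 char='e'
After 4 (k): row=0 col=1 char='e'
After 5 (k): row=0 col=1 char='e'
After 6 (l): row=0 col=2 char='n'

Answer: 0,2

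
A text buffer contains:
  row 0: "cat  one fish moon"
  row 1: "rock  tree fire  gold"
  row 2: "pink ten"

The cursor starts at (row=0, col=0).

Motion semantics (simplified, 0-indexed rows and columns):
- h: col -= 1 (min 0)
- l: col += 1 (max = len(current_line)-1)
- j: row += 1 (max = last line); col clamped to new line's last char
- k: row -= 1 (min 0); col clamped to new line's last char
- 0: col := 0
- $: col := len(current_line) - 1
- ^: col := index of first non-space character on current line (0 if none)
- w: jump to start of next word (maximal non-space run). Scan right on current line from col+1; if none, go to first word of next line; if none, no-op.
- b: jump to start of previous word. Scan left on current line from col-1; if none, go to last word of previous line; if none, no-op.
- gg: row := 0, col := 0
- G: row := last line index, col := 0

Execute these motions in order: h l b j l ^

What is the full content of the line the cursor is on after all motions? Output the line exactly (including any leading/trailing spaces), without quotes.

After 1 (h): row=0 col=0 char='c'
After 2 (l): row=0 col=1 char='a'
After 3 (b): row=0 col=0 char='c'
After 4 (j): row=1 col=0 char='r'
After 5 (l): row=1 col=1 char='o'
After 6 (^): row=1 col=0 char='r'

Answer: rock  tree fire  gold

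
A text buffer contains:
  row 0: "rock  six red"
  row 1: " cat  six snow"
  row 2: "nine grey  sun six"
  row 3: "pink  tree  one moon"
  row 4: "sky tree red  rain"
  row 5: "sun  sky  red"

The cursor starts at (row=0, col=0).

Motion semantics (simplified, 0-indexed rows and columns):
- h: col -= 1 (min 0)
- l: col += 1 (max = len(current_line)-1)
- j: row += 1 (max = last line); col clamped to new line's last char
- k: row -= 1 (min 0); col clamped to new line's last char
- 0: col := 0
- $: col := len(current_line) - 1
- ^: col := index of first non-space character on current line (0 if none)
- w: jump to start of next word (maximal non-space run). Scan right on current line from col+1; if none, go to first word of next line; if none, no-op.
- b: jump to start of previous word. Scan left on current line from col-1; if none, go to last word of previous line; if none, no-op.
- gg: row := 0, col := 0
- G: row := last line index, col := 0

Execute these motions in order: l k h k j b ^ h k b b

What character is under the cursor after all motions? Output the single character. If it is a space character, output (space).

After 1 (l): row=0 col=1 char='o'
After 2 (k): row=0 col=1 char='o'
After 3 (h): row=0 col=0 char='r'
After 4 (k): row=0 col=0 char='r'
After 5 (j): row=1 col=0 char='_'
After 6 (b): row=0 col=10 char='r'
After 7 (^): row=0 col=0 char='r'
After 8 (h): row=0 col=0 char='r'
After 9 (k): row=0 col=0 char='r'
After 10 (b): row=0 col=0 char='r'
After 11 (b): row=0 col=0 char='r'

Answer: r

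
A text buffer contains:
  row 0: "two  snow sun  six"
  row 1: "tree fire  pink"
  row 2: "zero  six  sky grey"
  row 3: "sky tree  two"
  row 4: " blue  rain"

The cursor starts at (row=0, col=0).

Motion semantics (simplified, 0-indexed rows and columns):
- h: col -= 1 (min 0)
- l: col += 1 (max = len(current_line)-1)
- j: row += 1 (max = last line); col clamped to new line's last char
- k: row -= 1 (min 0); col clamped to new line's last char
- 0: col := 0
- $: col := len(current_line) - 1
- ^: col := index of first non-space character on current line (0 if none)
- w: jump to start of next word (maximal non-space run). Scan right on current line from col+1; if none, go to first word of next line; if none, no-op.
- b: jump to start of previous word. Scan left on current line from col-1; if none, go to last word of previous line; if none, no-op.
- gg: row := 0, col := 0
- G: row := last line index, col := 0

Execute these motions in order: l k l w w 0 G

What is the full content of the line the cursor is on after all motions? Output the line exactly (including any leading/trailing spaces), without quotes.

Answer:  blue  rain

Derivation:
After 1 (l): row=0 col=1 char='w'
After 2 (k): row=0 col=1 char='w'
After 3 (l): row=0 col=2 char='o'
After 4 (w): row=0 col=5 char='s'
After 5 (w): row=0 col=10 char='s'
After 6 (0): row=0 col=0 char='t'
After 7 (G): row=4 col=0 char='_'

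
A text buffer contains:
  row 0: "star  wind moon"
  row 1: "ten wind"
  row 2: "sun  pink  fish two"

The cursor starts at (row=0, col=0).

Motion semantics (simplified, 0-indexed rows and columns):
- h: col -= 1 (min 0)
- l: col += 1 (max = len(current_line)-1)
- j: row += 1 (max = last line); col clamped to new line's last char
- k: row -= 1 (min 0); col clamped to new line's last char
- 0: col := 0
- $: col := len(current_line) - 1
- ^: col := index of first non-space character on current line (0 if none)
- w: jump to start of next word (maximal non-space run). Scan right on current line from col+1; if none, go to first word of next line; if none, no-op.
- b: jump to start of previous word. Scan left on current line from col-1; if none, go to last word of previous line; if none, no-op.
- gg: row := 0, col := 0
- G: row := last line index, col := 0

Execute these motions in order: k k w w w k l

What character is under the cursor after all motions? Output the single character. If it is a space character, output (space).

Answer: t

Derivation:
After 1 (k): row=0 col=0 char='s'
After 2 (k): row=0 col=0 char='s'
After 3 (w): row=0 col=6 char='w'
After 4 (w): row=0 col=11 char='m'
After 5 (w): row=1 col=0 char='t'
After 6 (k): row=0 col=0 char='s'
After 7 (l): row=0 col=1 char='t'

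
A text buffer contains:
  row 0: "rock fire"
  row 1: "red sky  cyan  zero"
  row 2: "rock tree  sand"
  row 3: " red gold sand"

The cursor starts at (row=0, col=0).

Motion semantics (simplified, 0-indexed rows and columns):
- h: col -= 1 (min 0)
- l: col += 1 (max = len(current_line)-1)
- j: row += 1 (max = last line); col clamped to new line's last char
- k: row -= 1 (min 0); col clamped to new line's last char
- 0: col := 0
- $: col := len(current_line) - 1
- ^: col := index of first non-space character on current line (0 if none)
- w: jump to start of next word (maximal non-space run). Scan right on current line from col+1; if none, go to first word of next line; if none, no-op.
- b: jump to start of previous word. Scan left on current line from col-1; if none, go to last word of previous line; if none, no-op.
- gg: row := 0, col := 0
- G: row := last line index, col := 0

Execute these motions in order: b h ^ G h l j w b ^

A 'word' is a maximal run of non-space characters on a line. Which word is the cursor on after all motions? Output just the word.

Answer: red

Derivation:
After 1 (b): row=0 col=0 char='r'
After 2 (h): row=0 col=0 char='r'
After 3 (^): row=0 col=0 char='r'
After 4 (G): row=3 col=0 char='_'
After 5 (h): row=3 col=0 char='_'
After 6 (l): row=3 col=1 char='r'
After 7 (j): row=3 col=1 char='r'
After 8 (w): row=3 col=5 char='g'
After 9 (b): row=3 col=1 char='r'
After 10 (^): row=3 col=1 char='r'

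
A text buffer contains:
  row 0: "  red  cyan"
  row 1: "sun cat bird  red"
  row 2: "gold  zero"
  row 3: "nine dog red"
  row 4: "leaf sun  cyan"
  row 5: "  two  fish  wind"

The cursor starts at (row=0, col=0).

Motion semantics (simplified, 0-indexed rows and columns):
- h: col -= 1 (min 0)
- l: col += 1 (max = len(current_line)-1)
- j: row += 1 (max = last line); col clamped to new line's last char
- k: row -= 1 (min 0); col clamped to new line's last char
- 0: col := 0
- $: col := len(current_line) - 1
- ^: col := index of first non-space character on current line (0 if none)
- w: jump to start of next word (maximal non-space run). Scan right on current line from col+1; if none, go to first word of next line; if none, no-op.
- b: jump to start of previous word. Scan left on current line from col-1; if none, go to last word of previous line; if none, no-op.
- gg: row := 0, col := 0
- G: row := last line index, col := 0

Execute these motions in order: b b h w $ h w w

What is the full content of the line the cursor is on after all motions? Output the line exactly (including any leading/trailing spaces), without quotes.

After 1 (b): row=0 col=0 char='_'
After 2 (b): row=0 col=0 char='_'
After 3 (h): row=0 col=0 char='_'
After 4 (w): row=0 col=2 char='r'
After 5 ($): row=0 col=10 char='n'
After 6 (h): row=0 col=9 char='a'
After 7 (w): row=1 col=0 char='s'
After 8 (w): row=1 col=4 char='c'

Answer: sun cat bird  red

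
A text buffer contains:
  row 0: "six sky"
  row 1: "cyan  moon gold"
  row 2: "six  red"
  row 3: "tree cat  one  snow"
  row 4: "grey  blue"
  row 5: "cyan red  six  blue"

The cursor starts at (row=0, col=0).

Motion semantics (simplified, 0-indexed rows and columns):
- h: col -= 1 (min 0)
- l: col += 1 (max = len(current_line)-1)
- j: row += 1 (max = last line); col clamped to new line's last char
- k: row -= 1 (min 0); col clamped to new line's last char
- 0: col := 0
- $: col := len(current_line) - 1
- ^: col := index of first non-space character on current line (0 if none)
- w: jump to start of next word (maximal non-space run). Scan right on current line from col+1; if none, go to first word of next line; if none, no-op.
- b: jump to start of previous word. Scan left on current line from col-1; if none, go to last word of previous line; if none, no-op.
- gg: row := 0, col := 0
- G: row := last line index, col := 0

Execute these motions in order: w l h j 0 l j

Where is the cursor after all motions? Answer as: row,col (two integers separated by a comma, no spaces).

Answer: 2,1

Derivation:
After 1 (w): row=0 col=4 char='s'
After 2 (l): row=0 col=5 char='k'
After 3 (h): row=0 col=4 char='s'
After 4 (j): row=1 col=4 char='_'
After 5 (0): row=1 col=0 char='c'
After 6 (l): row=1 col=1 char='y'
After 7 (j): row=2 col=1 char='i'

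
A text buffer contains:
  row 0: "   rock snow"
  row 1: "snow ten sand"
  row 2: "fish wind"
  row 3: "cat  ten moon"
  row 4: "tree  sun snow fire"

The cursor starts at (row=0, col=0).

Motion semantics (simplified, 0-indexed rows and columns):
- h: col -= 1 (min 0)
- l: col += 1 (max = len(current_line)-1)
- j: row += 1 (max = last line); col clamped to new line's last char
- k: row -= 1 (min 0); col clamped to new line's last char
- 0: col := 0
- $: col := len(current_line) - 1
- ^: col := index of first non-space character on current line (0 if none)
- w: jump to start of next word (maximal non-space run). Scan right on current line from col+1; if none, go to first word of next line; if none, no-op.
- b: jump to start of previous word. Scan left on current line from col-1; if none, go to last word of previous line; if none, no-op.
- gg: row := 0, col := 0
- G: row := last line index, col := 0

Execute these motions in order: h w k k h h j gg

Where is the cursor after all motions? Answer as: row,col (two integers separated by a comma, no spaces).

Answer: 0,0

Derivation:
After 1 (h): row=0 col=0 char='_'
After 2 (w): row=0 col=3 char='r'
After 3 (k): row=0 col=3 char='r'
After 4 (k): row=0 col=3 char='r'
After 5 (h): row=0 col=2 char='_'
After 6 (h): row=0 col=1 char='_'
After 7 (j): row=1 col=1 char='n'
After 8 (gg): row=0 col=0 char='_'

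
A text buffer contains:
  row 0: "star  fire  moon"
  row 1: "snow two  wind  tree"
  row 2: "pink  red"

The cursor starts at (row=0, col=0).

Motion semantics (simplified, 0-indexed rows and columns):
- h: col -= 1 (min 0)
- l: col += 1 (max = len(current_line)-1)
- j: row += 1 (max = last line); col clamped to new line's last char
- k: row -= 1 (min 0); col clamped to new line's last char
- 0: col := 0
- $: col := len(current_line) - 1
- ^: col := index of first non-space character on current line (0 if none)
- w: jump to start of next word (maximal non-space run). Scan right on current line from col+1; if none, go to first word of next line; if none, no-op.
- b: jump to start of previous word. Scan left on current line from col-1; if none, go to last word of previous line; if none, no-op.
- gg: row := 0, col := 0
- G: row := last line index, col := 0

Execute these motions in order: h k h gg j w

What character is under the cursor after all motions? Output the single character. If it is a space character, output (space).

Answer: t

Derivation:
After 1 (h): row=0 col=0 char='s'
After 2 (k): row=0 col=0 char='s'
After 3 (h): row=0 col=0 char='s'
After 4 (gg): row=0 col=0 char='s'
After 5 (j): row=1 col=0 char='s'
After 6 (w): row=1 col=5 char='t'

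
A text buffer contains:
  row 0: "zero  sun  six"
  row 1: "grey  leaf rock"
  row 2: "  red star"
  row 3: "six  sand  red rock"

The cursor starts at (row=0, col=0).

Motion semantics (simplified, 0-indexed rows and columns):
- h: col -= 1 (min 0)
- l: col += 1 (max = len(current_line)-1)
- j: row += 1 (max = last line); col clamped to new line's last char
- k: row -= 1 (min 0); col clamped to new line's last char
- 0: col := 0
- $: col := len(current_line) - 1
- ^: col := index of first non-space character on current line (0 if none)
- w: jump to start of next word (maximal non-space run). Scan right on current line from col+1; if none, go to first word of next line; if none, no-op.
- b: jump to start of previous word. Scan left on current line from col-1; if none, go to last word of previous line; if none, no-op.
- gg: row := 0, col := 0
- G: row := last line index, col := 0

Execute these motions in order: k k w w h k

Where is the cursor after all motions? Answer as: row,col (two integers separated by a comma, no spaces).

Answer: 0,10

Derivation:
After 1 (k): row=0 col=0 char='z'
After 2 (k): row=0 col=0 char='z'
After 3 (w): row=0 col=6 char='s'
After 4 (w): row=0 col=11 char='s'
After 5 (h): row=0 col=10 char='_'
After 6 (k): row=0 col=10 char='_'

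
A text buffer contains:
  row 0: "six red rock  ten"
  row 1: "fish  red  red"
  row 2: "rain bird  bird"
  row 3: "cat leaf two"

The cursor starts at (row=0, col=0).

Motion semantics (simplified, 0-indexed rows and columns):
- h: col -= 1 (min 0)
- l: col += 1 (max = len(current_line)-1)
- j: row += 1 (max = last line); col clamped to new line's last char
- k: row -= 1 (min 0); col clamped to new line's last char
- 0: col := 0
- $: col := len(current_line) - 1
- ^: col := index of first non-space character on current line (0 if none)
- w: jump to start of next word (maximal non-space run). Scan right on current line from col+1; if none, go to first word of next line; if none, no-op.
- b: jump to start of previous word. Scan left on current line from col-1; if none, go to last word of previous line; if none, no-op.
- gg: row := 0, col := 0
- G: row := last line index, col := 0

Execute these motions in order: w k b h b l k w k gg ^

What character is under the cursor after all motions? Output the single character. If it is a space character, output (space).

After 1 (w): row=0 col=4 char='r'
After 2 (k): row=0 col=4 char='r'
After 3 (b): row=0 col=0 char='s'
After 4 (h): row=0 col=0 char='s'
After 5 (b): row=0 col=0 char='s'
After 6 (l): row=0 col=1 char='i'
After 7 (k): row=0 col=1 char='i'
After 8 (w): row=0 col=4 char='r'
After 9 (k): row=0 col=4 char='r'
After 10 (gg): row=0 col=0 char='s'
After 11 (^): row=0 col=0 char='s'

Answer: s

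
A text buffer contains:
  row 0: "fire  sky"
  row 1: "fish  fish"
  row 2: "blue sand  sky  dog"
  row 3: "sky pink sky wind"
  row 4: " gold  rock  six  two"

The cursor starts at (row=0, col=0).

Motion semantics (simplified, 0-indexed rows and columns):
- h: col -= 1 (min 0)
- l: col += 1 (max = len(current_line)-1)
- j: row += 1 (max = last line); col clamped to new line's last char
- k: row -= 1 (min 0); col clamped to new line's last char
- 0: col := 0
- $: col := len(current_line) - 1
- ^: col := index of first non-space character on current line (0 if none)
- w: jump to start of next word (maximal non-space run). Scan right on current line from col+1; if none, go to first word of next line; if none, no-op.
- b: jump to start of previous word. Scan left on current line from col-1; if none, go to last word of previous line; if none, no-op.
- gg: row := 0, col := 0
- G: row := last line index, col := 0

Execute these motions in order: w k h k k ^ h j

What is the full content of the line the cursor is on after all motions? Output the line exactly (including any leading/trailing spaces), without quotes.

Answer: fish  fish

Derivation:
After 1 (w): row=0 col=6 char='s'
After 2 (k): row=0 col=6 char='s'
After 3 (h): row=0 col=5 char='_'
After 4 (k): row=0 col=5 char='_'
After 5 (k): row=0 col=5 char='_'
After 6 (^): row=0 col=0 char='f'
After 7 (h): row=0 col=0 char='f'
After 8 (j): row=1 col=0 char='f'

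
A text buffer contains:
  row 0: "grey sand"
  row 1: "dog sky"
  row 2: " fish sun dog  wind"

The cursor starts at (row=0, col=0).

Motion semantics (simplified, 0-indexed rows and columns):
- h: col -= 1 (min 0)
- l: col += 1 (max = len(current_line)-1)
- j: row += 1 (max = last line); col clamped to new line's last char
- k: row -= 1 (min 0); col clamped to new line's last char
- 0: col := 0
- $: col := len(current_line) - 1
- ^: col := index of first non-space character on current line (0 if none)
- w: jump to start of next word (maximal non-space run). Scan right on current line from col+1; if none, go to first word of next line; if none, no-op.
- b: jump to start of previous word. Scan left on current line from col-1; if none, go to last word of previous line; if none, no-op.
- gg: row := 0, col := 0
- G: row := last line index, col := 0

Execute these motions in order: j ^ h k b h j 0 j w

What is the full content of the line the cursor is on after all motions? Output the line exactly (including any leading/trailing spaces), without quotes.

After 1 (j): row=1 col=0 char='d'
After 2 (^): row=1 col=0 char='d'
After 3 (h): row=1 col=0 char='d'
After 4 (k): row=0 col=0 char='g'
After 5 (b): row=0 col=0 char='g'
After 6 (h): row=0 col=0 char='g'
After 7 (j): row=1 col=0 char='d'
After 8 (0): row=1 col=0 char='d'
After 9 (j): row=2 col=0 char='_'
After 10 (w): row=2 col=1 char='f'

Answer:  fish sun dog  wind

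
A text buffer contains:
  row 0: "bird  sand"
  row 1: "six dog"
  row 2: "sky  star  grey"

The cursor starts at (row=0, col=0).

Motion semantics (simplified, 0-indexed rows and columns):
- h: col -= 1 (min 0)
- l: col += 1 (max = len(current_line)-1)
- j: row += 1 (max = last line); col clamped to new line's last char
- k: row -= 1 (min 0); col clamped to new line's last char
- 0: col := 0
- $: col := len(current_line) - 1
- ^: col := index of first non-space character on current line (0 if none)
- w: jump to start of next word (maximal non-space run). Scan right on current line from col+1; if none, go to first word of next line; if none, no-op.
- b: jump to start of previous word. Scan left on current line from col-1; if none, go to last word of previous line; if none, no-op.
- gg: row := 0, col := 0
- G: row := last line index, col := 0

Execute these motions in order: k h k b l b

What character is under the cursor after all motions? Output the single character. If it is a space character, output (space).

After 1 (k): row=0 col=0 char='b'
After 2 (h): row=0 col=0 char='b'
After 3 (k): row=0 col=0 char='b'
After 4 (b): row=0 col=0 char='b'
After 5 (l): row=0 col=1 char='i'
After 6 (b): row=0 col=0 char='b'

Answer: b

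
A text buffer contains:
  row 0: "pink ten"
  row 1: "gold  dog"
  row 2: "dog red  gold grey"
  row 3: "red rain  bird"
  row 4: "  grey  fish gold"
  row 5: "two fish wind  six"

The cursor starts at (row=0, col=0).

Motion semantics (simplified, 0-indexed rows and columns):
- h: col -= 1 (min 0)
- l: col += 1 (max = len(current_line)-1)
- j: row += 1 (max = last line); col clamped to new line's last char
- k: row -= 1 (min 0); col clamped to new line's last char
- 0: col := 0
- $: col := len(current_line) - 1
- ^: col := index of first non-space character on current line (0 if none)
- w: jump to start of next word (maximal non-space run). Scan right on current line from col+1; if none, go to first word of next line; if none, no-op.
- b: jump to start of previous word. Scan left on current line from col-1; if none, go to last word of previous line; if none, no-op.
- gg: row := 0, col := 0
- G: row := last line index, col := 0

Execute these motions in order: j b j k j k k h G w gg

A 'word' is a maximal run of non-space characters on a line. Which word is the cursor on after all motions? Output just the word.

Answer: pink

Derivation:
After 1 (j): row=1 col=0 char='g'
After 2 (b): row=0 col=5 char='t'
After 3 (j): row=1 col=5 char='_'
After 4 (k): row=0 col=5 char='t'
After 5 (j): row=1 col=5 char='_'
After 6 (k): row=0 col=5 char='t'
After 7 (k): row=0 col=5 char='t'
After 8 (h): row=0 col=4 char='_'
After 9 (G): row=5 col=0 char='t'
After 10 (w): row=5 col=4 char='f'
After 11 (gg): row=0 col=0 char='p'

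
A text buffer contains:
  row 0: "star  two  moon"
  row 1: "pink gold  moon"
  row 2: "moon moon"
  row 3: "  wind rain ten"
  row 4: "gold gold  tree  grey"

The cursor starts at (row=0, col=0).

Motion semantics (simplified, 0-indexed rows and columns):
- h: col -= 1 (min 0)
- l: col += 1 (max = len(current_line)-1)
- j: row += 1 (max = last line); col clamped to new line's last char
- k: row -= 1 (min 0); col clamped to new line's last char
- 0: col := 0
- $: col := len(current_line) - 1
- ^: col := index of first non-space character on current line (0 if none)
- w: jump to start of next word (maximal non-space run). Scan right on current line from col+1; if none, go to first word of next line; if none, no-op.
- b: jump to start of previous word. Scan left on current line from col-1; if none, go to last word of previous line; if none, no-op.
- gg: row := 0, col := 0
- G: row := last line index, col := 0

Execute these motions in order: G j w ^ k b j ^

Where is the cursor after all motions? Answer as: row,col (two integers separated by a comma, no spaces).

After 1 (G): row=4 col=0 char='g'
After 2 (j): row=4 col=0 char='g'
After 3 (w): row=4 col=5 char='g'
After 4 (^): row=4 col=0 char='g'
After 5 (k): row=3 col=0 char='_'
After 6 (b): row=2 col=5 char='m'
After 7 (j): row=3 col=5 char='d'
After 8 (^): row=3 col=2 char='w'

Answer: 3,2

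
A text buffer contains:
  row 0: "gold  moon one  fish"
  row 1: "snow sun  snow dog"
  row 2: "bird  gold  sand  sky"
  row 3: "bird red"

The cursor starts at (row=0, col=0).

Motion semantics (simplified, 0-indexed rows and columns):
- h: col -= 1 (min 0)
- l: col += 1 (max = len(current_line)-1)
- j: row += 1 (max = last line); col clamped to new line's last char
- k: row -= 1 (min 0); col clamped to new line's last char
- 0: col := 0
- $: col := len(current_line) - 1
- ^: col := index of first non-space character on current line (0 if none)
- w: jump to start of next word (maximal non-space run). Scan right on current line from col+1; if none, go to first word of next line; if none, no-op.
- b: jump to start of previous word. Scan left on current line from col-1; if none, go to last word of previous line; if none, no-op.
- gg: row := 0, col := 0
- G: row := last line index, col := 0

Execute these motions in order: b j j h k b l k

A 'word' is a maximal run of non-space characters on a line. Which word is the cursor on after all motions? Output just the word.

After 1 (b): row=0 col=0 char='g'
After 2 (j): row=1 col=0 char='s'
After 3 (j): row=2 col=0 char='b'
After 4 (h): row=2 col=0 char='b'
After 5 (k): row=1 col=0 char='s'
After 6 (b): row=0 col=16 char='f'
After 7 (l): row=0 col=17 char='i'
After 8 (k): row=0 col=17 char='i'

Answer: fish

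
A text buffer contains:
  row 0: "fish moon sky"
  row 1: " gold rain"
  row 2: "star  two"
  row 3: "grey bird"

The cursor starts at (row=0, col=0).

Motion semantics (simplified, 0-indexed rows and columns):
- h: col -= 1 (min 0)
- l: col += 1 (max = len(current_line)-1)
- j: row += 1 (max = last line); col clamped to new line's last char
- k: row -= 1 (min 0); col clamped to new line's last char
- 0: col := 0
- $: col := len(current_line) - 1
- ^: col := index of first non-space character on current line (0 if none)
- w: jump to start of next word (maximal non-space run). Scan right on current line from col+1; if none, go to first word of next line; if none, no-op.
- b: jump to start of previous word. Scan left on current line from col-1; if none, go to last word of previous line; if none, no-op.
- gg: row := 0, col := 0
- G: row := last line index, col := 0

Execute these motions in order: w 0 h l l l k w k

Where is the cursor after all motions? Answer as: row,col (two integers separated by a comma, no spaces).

Answer: 0,5

Derivation:
After 1 (w): row=0 col=5 char='m'
After 2 (0): row=0 col=0 char='f'
After 3 (h): row=0 col=0 char='f'
After 4 (l): row=0 col=1 char='i'
After 5 (l): row=0 col=2 char='s'
After 6 (l): row=0 col=3 char='h'
After 7 (k): row=0 col=3 char='h'
After 8 (w): row=0 col=5 char='m'
After 9 (k): row=0 col=5 char='m'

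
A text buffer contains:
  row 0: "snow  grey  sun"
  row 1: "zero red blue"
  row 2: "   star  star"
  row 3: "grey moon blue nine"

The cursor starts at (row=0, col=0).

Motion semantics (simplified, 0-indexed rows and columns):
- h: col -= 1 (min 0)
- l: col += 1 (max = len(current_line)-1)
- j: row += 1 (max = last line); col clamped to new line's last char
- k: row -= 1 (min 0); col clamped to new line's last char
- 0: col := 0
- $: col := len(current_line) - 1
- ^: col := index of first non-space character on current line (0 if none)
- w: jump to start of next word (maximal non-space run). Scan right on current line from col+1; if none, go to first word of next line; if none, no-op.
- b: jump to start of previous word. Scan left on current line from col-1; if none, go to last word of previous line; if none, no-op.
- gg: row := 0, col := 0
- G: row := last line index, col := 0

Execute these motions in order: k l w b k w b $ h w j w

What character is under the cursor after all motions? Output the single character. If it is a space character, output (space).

Answer: s

Derivation:
After 1 (k): row=0 col=0 char='s'
After 2 (l): row=0 col=1 char='n'
After 3 (w): row=0 col=6 char='g'
After 4 (b): row=0 col=0 char='s'
After 5 (k): row=0 col=0 char='s'
After 6 (w): row=0 col=6 char='g'
After 7 (b): row=0 col=0 char='s'
After 8 ($): row=0 col=14 char='n'
After 9 (h): row=0 col=13 char='u'
After 10 (w): row=1 col=0 char='z'
After 11 (j): row=2 col=0 char='_'
After 12 (w): row=2 col=3 char='s'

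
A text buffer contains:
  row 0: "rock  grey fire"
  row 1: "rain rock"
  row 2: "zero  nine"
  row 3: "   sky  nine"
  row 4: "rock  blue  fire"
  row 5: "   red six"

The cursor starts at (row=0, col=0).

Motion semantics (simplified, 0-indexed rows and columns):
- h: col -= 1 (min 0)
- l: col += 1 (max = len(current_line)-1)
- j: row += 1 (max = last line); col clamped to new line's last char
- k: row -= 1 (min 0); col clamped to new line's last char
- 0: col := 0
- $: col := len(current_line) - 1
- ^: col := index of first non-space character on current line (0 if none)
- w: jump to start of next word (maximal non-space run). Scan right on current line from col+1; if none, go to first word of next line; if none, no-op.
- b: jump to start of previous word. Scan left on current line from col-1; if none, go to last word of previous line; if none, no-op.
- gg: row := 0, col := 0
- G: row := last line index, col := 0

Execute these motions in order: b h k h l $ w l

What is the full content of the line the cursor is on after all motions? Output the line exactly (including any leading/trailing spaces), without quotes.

Answer: rain rock

Derivation:
After 1 (b): row=0 col=0 char='r'
After 2 (h): row=0 col=0 char='r'
After 3 (k): row=0 col=0 char='r'
After 4 (h): row=0 col=0 char='r'
After 5 (l): row=0 col=1 char='o'
After 6 ($): row=0 col=14 char='e'
After 7 (w): row=1 col=0 char='r'
After 8 (l): row=1 col=1 char='a'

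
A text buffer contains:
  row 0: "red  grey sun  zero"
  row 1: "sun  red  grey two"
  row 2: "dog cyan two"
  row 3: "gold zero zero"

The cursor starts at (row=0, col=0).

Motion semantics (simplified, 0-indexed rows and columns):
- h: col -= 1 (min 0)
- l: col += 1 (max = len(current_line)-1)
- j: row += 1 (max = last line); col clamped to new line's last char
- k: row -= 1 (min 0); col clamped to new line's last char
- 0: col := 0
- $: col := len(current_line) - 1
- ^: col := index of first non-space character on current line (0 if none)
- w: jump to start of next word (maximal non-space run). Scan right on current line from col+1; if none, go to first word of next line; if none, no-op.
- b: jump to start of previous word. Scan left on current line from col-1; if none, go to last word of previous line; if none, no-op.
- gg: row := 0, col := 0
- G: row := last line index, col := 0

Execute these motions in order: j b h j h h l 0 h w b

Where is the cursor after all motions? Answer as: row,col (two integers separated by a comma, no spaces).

Answer: 1,0

Derivation:
After 1 (j): row=1 col=0 char='s'
After 2 (b): row=0 col=15 char='z'
After 3 (h): row=0 col=14 char='_'
After 4 (j): row=1 col=14 char='_'
After 5 (h): row=1 col=13 char='y'
After 6 (h): row=1 col=12 char='e'
After 7 (l): row=1 col=13 char='y'
After 8 (0): row=1 col=0 char='s'
After 9 (h): row=1 col=0 char='s'
After 10 (w): row=1 col=5 char='r'
After 11 (b): row=1 col=0 char='s'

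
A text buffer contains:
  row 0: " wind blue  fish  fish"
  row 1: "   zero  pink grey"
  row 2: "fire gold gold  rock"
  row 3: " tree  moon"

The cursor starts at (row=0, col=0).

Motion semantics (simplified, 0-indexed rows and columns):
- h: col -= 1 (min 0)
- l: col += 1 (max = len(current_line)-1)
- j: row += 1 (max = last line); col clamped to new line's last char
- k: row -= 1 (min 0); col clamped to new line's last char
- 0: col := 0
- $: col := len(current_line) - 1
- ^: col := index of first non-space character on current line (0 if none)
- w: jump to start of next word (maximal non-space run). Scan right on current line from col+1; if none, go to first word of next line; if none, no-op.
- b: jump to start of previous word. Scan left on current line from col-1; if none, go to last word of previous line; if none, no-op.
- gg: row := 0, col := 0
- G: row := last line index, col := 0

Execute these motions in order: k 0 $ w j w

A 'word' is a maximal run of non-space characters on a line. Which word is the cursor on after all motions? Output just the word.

Answer: gold

Derivation:
After 1 (k): row=0 col=0 char='_'
After 2 (0): row=0 col=0 char='_'
After 3 ($): row=0 col=21 char='h'
After 4 (w): row=1 col=3 char='z'
After 5 (j): row=2 col=3 char='e'
After 6 (w): row=2 col=5 char='g'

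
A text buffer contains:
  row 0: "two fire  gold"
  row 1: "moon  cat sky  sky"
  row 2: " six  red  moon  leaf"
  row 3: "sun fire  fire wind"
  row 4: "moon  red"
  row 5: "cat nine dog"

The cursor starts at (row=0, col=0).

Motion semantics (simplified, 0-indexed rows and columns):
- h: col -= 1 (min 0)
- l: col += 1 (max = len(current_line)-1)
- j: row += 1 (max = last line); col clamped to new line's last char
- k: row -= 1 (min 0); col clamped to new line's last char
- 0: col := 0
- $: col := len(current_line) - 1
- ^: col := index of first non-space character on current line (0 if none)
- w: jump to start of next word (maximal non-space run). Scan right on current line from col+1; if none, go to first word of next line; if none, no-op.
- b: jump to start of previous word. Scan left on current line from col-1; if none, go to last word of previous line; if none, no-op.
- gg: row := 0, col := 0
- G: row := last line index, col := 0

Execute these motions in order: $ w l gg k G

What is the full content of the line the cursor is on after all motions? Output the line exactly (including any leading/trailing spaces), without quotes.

After 1 ($): row=0 col=13 char='d'
After 2 (w): row=1 col=0 char='m'
After 3 (l): row=1 col=1 char='o'
After 4 (gg): row=0 col=0 char='t'
After 5 (k): row=0 col=0 char='t'
After 6 (G): row=5 col=0 char='c'

Answer: cat nine dog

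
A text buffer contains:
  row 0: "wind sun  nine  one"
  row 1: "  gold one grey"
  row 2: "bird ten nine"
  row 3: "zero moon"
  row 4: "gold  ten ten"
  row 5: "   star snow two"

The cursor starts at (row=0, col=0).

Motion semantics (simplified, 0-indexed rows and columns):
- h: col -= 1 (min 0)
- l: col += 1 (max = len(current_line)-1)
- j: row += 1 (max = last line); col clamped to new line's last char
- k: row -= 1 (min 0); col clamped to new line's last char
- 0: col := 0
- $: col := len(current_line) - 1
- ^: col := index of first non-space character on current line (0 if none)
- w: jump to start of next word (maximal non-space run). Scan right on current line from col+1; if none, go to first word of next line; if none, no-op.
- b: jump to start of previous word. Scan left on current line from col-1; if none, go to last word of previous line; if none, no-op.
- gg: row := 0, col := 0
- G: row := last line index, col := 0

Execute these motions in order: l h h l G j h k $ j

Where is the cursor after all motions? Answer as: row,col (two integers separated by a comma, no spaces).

Answer: 5,12

Derivation:
After 1 (l): row=0 col=1 char='i'
After 2 (h): row=0 col=0 char='w'
After 3 (h): row=0 col=0 char='w'
After 4 (l): row=0 col=1 char='i'
After 5 (G): row=5 col=0 char='_'
After 6 (j): row=5 col=0 char='_'
After 7 (h): row=5 col=0 char='_'
After 8 (k): row=4 col=0 char='g'
After 9 ($): row=4 col=12 char='n'
After 10 (j): row=5 col=12 char='_'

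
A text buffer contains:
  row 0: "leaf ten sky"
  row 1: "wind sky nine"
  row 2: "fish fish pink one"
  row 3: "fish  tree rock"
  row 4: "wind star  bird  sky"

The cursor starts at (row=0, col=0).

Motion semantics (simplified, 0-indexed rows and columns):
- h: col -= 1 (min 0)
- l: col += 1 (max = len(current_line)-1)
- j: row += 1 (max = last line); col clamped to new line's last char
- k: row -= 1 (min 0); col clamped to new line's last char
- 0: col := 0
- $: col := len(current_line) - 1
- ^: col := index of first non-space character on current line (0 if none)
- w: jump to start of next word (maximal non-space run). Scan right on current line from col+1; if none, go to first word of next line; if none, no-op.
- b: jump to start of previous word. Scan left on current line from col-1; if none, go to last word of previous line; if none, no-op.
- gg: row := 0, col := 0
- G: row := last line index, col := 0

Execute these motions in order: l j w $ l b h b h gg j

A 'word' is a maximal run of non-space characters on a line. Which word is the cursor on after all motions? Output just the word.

Answer: wind

Derivation:
After 1 (l): row=0 col=1 char='e'
After 2 (j): row=1 col=1 char='i'
After 3 (w): row=1 col=5 char='s'
After 4 ($): row=1 col=12 char='e'
After 5 (l): row=1 col=12 char='e'
After 6 (b): row=1 col=9 char='n'
After 7 (h): row=1 col=8 char='_'
After 8 (b): row=1 col=5 char='s'
After 9 (h): row=1 col=4 char='_'
After 10 (gg): row=0 col=0 char='l'
After 11 (j): row=1 col=0 char='w'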